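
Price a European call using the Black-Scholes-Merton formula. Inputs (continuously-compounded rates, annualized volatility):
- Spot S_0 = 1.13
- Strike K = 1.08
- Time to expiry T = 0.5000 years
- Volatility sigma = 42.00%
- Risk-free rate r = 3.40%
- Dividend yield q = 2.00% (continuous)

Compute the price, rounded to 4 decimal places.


d1 = (ln(S/K) + (r - q + 0.5*sigma^2) * T) / (sigma * sqrt(T)) = 0.32444952
d2 = d1 - sigma * sqrt(T) = 0.02746467
exp(-rT) = 0.98314368; exp(-qT) = 0.99004983
C = S_0 * exp(-qT) * N(d1) - K * exp(-rT) * N(d2)
N(d1) = 0.62720113; N(d2) = 0.51095544
C = 1.1300 * 0.99004983 * 0.62720113 - 1.0800 * 0.98314368 * 0.51095544 = 0.1592

Answer: Price = 0.1592


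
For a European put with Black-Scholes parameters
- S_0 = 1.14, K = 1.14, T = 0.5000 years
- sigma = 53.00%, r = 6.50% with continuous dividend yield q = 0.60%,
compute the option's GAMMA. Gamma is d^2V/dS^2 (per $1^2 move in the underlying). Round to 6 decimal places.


d1 = 0.2660989576; d2 = -0.1086676365
phi(d1) = 0.3850651028; exp(-qT) = 0.9970044955; exp(-rT) = 0.9680224498
Gamma = exp(-qT) * phi(d1) / (S * sigma * sqrt(T)) = 0.9970044955 * 0.3850651028 / (1.1400 * 0.5300 * 0.7071067812) = 0.898598

Answer: Gamma = 0.898598


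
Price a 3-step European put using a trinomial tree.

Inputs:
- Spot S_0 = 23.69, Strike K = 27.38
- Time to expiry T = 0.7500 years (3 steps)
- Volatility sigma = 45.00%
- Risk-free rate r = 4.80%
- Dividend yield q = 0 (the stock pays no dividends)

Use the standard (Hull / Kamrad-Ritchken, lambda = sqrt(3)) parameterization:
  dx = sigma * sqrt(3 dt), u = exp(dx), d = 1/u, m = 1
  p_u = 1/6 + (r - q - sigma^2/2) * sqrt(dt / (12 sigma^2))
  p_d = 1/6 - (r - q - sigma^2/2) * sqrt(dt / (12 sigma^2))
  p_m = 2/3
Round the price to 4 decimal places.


Answer: Price = V(0,0) = 5.4863

Derivation:
dt = T/N = 0.250000; dx = sigma*sqrt(3*dt) = 0.389711
u = exp(dx) = 1.476555; d = 1/u = 0.677252
p_u = 0.149587, p_m = 0.666667, p_d = 0.183747
Discount per step: exp(-r*dt) = 0.988072
Stock lattice S(k, j) with j the centered position index:
  k=0: S(0,+0) = 23.6900
  k=1: S(1,-1) = 16.0441; S(1,+0) = 23.6900; S(1,+1) = 34.9796
  k=2: S(2,-2) = 10.8659; S(2,-1) = 16.0441; S(2,+0) = 23.6900; S(2,+1) = 34.9796; S(2,+2) = 51.6493
  k=3: S(3,-3) = 7.3590; S(3,-2) = 10.8659; S(3,-1) = 16.0441; S(3,+0) = 23.6900; S(3,+1) = 34.9796; S(3,+2) = 51.6493; S(3,+3) = 76.2630
Terminal payoffs V(N, j) = max(K - S_T, 0):
  V(3,-3) = 20.021039; V(3,-2) = 16.514092; V(3,-1) = 11.335893; V(3,+0) = 3.690000; V(3,+1) = 0.000000; V(3,+2) = 0.000000; V(3,+3) = 0.000000
Backward induction: V(k, j) = exp(-r*dt) * [p_u * V(k+1, j+1) + p_m * V(k+1, j) + p_d * V(k+1, j-1)]
  V(2,-2) = exp(-r*dt) * [p_u*11.335893 + p_m*16.514092 + p_d*20.021039] = 16.188460
  V(2,-1) = exp(-r*dt) * [p_u*3.690000 + p_m*11.335893 + p_d*16.514092] = 11.010721
  V(2,+0) = exp(-r*dt) * [p_u*0.000000 + p_m*3.690000 + p_d*11.335893] = 4.488743
  V(2,+1) = exp(-r*dt) * [p_u*0.000000 + p_m*0.000000 + p_d*3.690000] = 0.669937
  V(2,+2) = exp(-r*dt) * [p_u*0.000000 + p_m*0.000000 + p_d*0.000000] = 0.000000
  V(1,-1) = exp(-r*dt) * [p_u*4.488743 + p_m*11.010721 + p_d*16.188460] = 10.855462
  V(1,+0) = exp(-r*dt) * [p_u*0.669937 + p_m*4.488743 + p_d*11.010721] = 5.054868
  V(1,+1) = exp(-r*dt) * [p_u*0.000000 + p_m*0.669937 + p_d*4.488743] = 1.256250
  V(0,+0) = exp(-r*dt) * [p_u*1.256250 + p_m*5.054868 + p_d*10.855462] = 5.486253


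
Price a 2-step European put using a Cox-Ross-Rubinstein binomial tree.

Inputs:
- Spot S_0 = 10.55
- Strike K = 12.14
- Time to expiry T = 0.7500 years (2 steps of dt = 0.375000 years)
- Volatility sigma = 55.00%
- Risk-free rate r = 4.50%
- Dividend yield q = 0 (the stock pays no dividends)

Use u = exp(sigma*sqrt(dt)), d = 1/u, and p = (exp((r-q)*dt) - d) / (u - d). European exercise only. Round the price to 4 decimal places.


dt = T/N = 0.375000
u = exp(sigma*sqrt(dt)) = 1.400466; d = 1/u = 0.714048
p = (exp((r-q)*dt) - d) / (u - d) = 0.441379
Discount per step: exp(-r*dt) = 0.983267
Stock lattice S(k, i) with i counting down-moves:
  k=0: S(0,0) = 10.5500
  k=1: S(1,0) = 14.7749; S(1,1) = 7.5332
  k=2: S(2,0) = 20.6918; S(2,1) = 10.5500; S(2,2) = 5.3791
Terminal payoffs V(N, i) = max(K - S_T, 0):
  V(2,0) = 0.000000; V(2,1) = 1.590000; V(2,2) = 6.760926
Backward induction: V(k, i) = exp(-r*dt) * [p * V(k+1, i) + (1-p) * V(k+1, i+1)].
  V(1,0) = exp(-r*dt) * [p*0.000000 + (1-p)*1.590000] = 0.873345
  V(1,1) = exp(-r*dt) * [p*1.590000 + (1-p)*6.760926] = 4.403648
  V(0,0) = exp(-r*dt) * [p*0.873345 + (1-p)*4.403648] = 2.797834

Answer: Price = V(0,0) = 2.7978


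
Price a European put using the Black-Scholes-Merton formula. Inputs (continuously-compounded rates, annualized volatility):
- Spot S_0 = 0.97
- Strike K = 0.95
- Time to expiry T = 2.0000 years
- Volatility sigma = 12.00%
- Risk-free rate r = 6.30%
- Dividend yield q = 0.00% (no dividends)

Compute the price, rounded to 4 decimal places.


Answer: Price = 0.0163

Derivation:
d1 = (ln(S/K) + (r - q + 0.5*sigma^2) * T) / (sigma * sqrt(T)) = 0.95008097
d2 = d1 - sigma * sqrt(T) = 0.78037534
exp(-rT) = 0.88161485; exp(-qT) = 1.00000000
P = K * exp(-rT) * N(-d2) - S_0 * exp(-qT) * N(-d1)
N(-d1) = 0.17103556; N(-d2) = 0.21758499
P = 0.9500 * 0.88161485 * 0.21758499 - 0.9700 * 1.00000000 * 0.17103556 = 0.0163


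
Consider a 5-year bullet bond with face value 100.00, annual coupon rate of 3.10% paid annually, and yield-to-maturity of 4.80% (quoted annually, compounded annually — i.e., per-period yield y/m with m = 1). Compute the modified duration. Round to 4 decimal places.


Coupon per period c = face * coupon_rate / m = 3.100000
Periods per year m = 1; per-period yield y/m = 0.048000
Number of cashflows N = 5
Cashflows (t years, CF_t, discount factor 1/(1+y/m)^(m*t), PV):
  t = 1.0000: CF_t = 3.100000, DF = 0.954198, PV = 2.958015
  t = 2.0000: CF_t = 3.100000, DF = 0.910495, PV = 2.822534
  t = 3.0000: CF_t = 3.100000, DF = 0.868793, PV = 2.693257
  t = 4.0000: CF_t = 3.100000, DF = 0.829001, PV = 2.569902
  t = 5.0000: CF_t = 103.100000, DF = 0.791031, PV = 81.555312
Price P = sum_t PV_t = 92.599020
First compute Macaulay numerator sum_t t * PV_t:
  t * PV_t at t = 1.0000: 2.958015
  t * PV_t at t = 2.0000: 5.645067
  t * PV_t at t = 3.0000: 8.079772
  t * PV_t at t = 4.0000: 10.279608
  t * PV_t at t = 5.0000: 407.776559
Macaulay duration D = 434.739021 / 92.599020 = 4.694856
Modified duration = D / (1 + y/m) = 4.694856 / (1 + 0.048000) = 4.479824

Answer: Modified duration = 4.4798


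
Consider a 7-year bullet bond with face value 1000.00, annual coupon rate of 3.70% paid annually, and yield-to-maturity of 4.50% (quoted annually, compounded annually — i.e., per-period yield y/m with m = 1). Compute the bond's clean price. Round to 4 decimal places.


Coupon per period c = face * coupon_rate / m = 37.000000
Periods per year m = 1; per-period yield y/m = 0.045000
Number of cashflows N = 7
Cashflows (t years, CF_t, discount factor 1/(1+y/m)^(m*t), PV):
  t = 1.0000: CF_t = 37.000000, DF = 0.956938, PV = 35.406699
  t = 2.0000: CF_t = 37.000000, DF = 0.915730, PV = 33.882008
  t = 3.0000: CF_t = 37.000000, DF = 0.876297, PV = 32.422974
  t = 4.0000: CF_t = 37.000000, DF = 0.838561, PV = 31.026770
  t = 5.0000: CF_t = 37.000000, DF = 0.802451, PV = 29.690689
  t = 6.0000: CF_t = 37.000000, DF = 0.767896, PV = 28.412142
  t = 7.0000: CF_t = 1037.000000, DF = 0.734828, PV = 762.017111
Price P = sum_t PV_t = 952.858392

Answer: Price = 952.8584


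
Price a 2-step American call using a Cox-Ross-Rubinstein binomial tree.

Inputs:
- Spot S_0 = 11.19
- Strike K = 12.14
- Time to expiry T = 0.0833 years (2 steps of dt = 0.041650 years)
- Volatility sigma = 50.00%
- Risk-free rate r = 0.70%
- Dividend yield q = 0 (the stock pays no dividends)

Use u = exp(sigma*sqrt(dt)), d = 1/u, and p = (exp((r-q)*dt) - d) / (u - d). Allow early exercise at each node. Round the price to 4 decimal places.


dt = T/N = 0.041650
u = exp(sigma*sqrt(dt)) = 1.107430; d = 1/u = 0.902992
p = (exp((r-q)*dt) - d) / (u - d) = 0.475938
Discount per step: exp(-r*dt) = 0.999708
Stock lattice S(k, i) with i counting down-moves:
  k=0: S(0,0) = 11.1900
  k=1: S(1,0) = 12.3921; S(1,1) = 10.1045
  k=2: S(2,0) = 13.7234; S(2,1) = 11.1900; S(2,2) = 9.1243
Terminal payoffs V(N, i) = max(S_T - K, 0):
  V(2,0) = 1.583420; V(2,1) = 0.000000; V(2,2) = 0.000000
Backward induction: V(k, i) = exp(-r*dt) * [p * V(k+1, i) + (1-p) * V(k+1, i+1)]; then take max(V_cont, immediate exercise) for American.
  V(1,0) = exp(-r*dt) * [p*1.583420 + (1-p)*0.000000] = 0.753390; exercise = 0.252137; V(1,0) = max -> 0.753390
  V(1,1) = exp(-r*dt) * [p*0.000000 + (1-p)*0.000000] = 0.000000; exercise = 0.000000; V(1,1) = max -> 0.000000
  V(0,0) = exp(-r*dt) * [p*0.753390 + (1-p)*0.000000] = 0.358462; exercise = 0.000000; V(0,0) = max -> 0.358462

Answer: Price = V(0,0) = 0.3585


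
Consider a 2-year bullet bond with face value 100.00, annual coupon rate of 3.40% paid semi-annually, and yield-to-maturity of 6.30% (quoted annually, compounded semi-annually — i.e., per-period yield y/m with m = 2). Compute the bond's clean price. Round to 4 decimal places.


Coupon per period c = face * coupon_rate / m = 1.700000
Periods per year m = 2; per-period yield y/m = 0.031500
Number of cashflows N = 4
Cashflows (t years, CF_t, discount factor 1/(1+y/m)^(m*t), PV):
  t = 0.5000: CF_t = 1.700000, DF = 0.969462, PV = 1.648085
  t = 1.0000: CF_t = 1.700000, DF = 0.939856, PV = 1.597756
  t = 1.5000: CF_t = 1.700000, DF = 0.911155, PV = 1.548964
  t = 2.0000: CF_t = 101.700000, DF = 0.883330, PV = 89.834680
Price P = sum_t PV_t = 94.629485

Answer: Price = 94.6295


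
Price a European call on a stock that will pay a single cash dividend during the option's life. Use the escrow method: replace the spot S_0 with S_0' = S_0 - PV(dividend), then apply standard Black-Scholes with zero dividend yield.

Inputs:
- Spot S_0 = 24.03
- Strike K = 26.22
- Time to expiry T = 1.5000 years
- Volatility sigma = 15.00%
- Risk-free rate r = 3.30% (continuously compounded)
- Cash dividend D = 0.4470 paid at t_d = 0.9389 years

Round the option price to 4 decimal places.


Answer: Price = 1.1795

Derivation:
PV(D) = D * exp(-r * t_d) = 0.4470 * 0.96949138 = 0.43336264
S_0' = S_0 - PV(D) = 24.0300 - 0.43336264 = 23.59663736
d1 = (ln(S_0'/K) + (r + sigma^2/2)*T) / (sigma*sqrt(T)) = -0.21252460
d2 = d1 - sigma*sqrt(T) = -0.39623633
exp(-rT) = 0.95170516
N(d1) = 0.41584890; N(d2) = 0.34596535
C = S_0' * N(d1) - K * exp(-rT) * N(d2) = 23.59663736 * 0.41584890 - 26.2200 * 0.95170516 * 0.34596535 = 1.1795


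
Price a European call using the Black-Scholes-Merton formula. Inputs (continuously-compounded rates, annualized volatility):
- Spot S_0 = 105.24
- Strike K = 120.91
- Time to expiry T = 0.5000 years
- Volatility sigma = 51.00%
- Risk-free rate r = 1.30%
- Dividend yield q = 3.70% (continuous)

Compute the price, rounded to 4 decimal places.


Answer: Price = 8.9379

Derivation:
d1 = (ln(S/K) + (r - q + 0.5*sigma^2) * T) / (sigma * sqrt(T)) = -0.23785966
d2 = d1 - sigma * sqrt(T) = -0.59848412
exp(-rT) = 0.99352108; exp(-qT) = 0.98167007
C = S_0 * exp(-qT) * N(d1) - K * exp(-rT) * N(d2)
N(d1) = 0.40599497; N(d2) = 0.27475848
C = 105.2400 * 0.98167007 * 0.40599497 - 120.9100 * 0.99352108 * 0.27475848 = 8.9379


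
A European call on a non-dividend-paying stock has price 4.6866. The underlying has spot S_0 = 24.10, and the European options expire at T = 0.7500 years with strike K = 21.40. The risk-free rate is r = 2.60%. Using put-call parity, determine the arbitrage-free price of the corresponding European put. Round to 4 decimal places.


Put-call parity: C - P = S_0 * exp(-qT) - K * exp(-rT).
S_0 * exp(-qT) = 24.1000 * 1.00000000 = 24.10000000
K * exp(-rT) = 21.4000 * 0.98068890 = 20.98674236
P = C - S*exp(-qT) + K*exp(-rT)
P = 4.6866 - 24.10000000 + 20.98674236 = 1.5733

Answer: Put price = 1.5733


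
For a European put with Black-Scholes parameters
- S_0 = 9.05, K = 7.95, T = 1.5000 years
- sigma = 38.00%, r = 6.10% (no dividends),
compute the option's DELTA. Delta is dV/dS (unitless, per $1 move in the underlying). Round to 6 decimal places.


d1 = 0.7077582071; d2 = 0.2423551560
phi(d1) = 0.3105534120; exp(-qT) = 1.0000000000; exp(-rT) = 0.9125613162
N(-d1) = 0.2395477119
Delta = -exp(-qT) * N(-d1) = -1.0000000000 * 0.2395477119 = -0.239548

Answer: Delta = -0.239548


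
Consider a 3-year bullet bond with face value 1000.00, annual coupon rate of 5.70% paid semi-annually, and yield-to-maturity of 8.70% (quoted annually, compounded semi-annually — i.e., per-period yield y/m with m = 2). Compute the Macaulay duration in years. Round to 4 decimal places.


Coupon per period c = face * coupon_rate / m = 28.500000
Periods per year m = 2; per-period yield y/m = 0.043500
Number of cashflows N = 6
Cashflows (t years, CF_t, discount factor 1/(1+y/m)^(m*t), PV):
  t = 0.5000: CF_t = 28.500000, DF = 0.958313, PV = 27.311931
  t = 1.0000: CF_t = 28.500000, DF = 0.918365, PV = 26.173389
  t = 1.5000: CF_t = 28.500000, DF = 0.880081, PV = 25.082308
  t = 2.0000: CF_t = 28.500000, DF = 0.843393, PV = 24.036711
  t = 2.5000: CF_t = 28.500000, DF = 0.808235, PV = 23.034702
  t = 3.0000: CF_t = 1028.500000, DF = 0.774543, PV = 796.617010
Price P = sum_t PV_t = 922.256051
Macaulay numerator sum_t t * PV_t:
  t * PV_t at t = 0.5000: 13.655966
  t * PV_t at t = 1.0000: 26.173389
  t * PV_t at t = 1.5000: 37.623462
  t * PV_t at t = 2.0000: 48.073423
  t * PV_t at t = 2.5000: 57.586754
  t * PV_t at t = 3.0000: 2389.851030
Macaulay duration D = (sum_t t * PV_t) / P = 2572.964023 / 922.256051 = 2.789859

Answer: Macaulay duration = 2.7899 years


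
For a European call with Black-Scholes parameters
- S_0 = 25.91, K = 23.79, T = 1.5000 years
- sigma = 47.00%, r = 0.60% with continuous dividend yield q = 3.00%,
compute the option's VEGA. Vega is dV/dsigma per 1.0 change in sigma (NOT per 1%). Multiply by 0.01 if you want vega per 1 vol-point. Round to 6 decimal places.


d1 = 0.3735709341; d2 = -0.2020591554
phi(d1) = 0.3720540444; exp(-qT) = 0.9559974818; exp(-rT) = 0.9910403788
Vega = S * exp(-qT) * phi(d1) * sqrt(T) = 25.9100 * 0.9559974818 * 0.3720540444 * 1.2247448714 = 11.286930

Answer: Vega = 11.286930


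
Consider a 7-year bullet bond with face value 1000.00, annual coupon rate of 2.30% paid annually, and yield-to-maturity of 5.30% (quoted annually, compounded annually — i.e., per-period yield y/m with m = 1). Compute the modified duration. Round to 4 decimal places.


Coupon per period c = face * coupon_rate / m = 23.000000
Periods per year m = 1; per-period yield y/m = 0.053000
Number of cashflows N = 7
Cashflows (t years, CF_t, discount factor 1/(1+y/m)^(m*t), PV):
  t = 1.0000: CF_t = 23.000000, DF = 0.949668, PV = 21.842355
  t = 2.0000: CF_t = 23.000000, DF = 0.901869, PV = 20.742977
  t = 3.0000: CF_t = 23.000000, DF = 0.856475, PV = 19.698934
  t = 4.0000: CF_t = 23.000000, DF = 0.813367, PV = 18.707440
  t = 5.0000: CF_t = 23.000000, DF = 0.772428, PV = 17.765850
  t = 6.0000: CF_t = 23.000000, DF = 0.733550, PV = 16.871652
  t = 7.0000: CF_t = 1023.000000, DF = 0.696629, PV = 712.651224
Price P = sum_t PV_t = 828.280432
First compute Macaulay numerator sum_t t * PV_t:
  t * PV_t at t = 1.0000: 21.842355
  t * PV_t at t = 2.0000: 41.485955
  t * PV_t at t = 3.0000: 59.096802
  t * PV_t at t = 4.0000: 74.829758
  t * PV_t at t = 5.0000: 88.829248
  t * PV_t at t = 6.0000: 101.229912
  t * PV_t at t = 7.0000: 4988.558568
Macaulay duration D = 5375.872598 / 828.280432 = 6.490402
Modified duration = D / (1 + y/m) = 6.490402 / (1 + 0.053000) = 6.163724

Answer: Modified duration = 6.1637


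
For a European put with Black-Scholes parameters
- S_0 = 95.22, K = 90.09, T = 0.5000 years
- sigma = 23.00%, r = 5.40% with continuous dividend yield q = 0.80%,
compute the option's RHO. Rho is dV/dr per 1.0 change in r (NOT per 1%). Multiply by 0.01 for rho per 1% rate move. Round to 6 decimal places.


Answer: Rho = -15.097927

Derivation:
d1 = 0.5632617894; d2 = 0.4006272297
phi(d1) = 0.3404215914; exp(-qT) = 0.9960079893; exp(-rT) = 0.9733612415
N(-d2) = 0.3443472974
Rho = -K*T*exp(-rT)*N(-d2) = -90.0900 * 0.5000 * 0.9733612415 * 0.3443472974 = -15.097927


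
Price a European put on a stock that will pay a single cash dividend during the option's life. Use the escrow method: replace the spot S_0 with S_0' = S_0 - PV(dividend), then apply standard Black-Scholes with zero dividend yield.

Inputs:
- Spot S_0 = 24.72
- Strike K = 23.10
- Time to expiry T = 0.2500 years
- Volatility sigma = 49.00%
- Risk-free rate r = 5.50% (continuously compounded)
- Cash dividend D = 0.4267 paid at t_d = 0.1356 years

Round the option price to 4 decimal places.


Answer: Price = 1.6172

Derivation:
PV(D) = D * exp(-r * t_d) = 0.4267 * 0.99256974 = 0.42352951
S_0' = S_0 - PV(D) = 24.7200 - 0.42352951 = 24.29647049
d1 = (ln(S_0'/K) + (r + sigma^2/2)*T) / (sigma*sqrt(T)) = 0.38473867
d2 = d1 - sigma*sqrt(T) = 0.13973867
exp(-rT) = 0.98634410
N(-d1) = 0.35021552; N(-d2) = 0.44443323
P = K * exp(-rT) * N(-d2) - S_0' * N(-d1) = 23.1000 * 0.98634410 * 0.44443323 - 24.29647049 * 0.35021552 = 1.6172


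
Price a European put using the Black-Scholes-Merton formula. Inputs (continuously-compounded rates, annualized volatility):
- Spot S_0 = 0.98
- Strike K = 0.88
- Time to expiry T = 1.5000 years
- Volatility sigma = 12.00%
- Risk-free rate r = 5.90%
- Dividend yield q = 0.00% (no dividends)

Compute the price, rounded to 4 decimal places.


d1 = (ln(S/K) + (r - q + 0.5*sigma^2) * T) / (sigma * sqrt(T)) = 1.40798483
d2 = d1 - sigma * sqrt(T) = 1.26101545
exp(-rT) = 0.91530311; exp(-qT) = 1.00000000
P = K * exp(-rT) * N(-d2) - S_0 * exp(-qT) * N(-d1)
N(-d1) = 0.07956778; N(-d2) = 0.10365164
P = 0.8800 * 0.91530311 * 0.10365164 - 0.9800 * 1.00000000 * 0.07956778 = 0.0055

Answer: Price = 0.0055


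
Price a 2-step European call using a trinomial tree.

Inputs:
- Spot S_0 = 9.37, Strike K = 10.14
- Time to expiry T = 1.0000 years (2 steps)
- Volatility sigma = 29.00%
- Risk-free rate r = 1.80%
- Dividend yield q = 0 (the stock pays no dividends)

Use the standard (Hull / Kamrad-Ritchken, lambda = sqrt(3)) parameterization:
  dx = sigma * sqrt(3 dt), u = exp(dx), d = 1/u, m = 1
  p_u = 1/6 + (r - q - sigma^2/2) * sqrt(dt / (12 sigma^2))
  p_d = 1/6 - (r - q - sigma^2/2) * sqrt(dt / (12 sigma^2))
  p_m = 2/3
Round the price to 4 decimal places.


Answer: Price = V(0,0) = 0.8291

Derivation:
dt = T/N = 0.500000; dx = sigma*sqrt(3*dt) = 0.355176
u = exp(dx) = 1.426432; d = 1/u = 0.701050
p_u = 0.149738, p_m = 0.666667, p_d = 0.183595
Discount per step: exp(-r*dt) = 0.991040
Stock lattice S(k, j) with j the centered position index:
  k=0: S(0,+0) = 9.3700
  k=1: S(1,-1) = 6.5688; S(1,+0) = 9.3700; S(1,+1) = 13.3657
  k=2: S(2,-2) = 4.6051; S(2,-1) = 6.5688; S(2,+0) = 9.3700; S(2,+1) = 13.3657; S(2,+2) = 19.0652
Terminal payoffs V(N, j) = max(S_T - K, 0):
  V(2,-2) = 0.000000; V(2,-1) = 0.000000; V(2,+0) = 0.000000; V(2,+1) = 3.225665; V(2,+2) = 8.925208
Backward induction: V(k, j) = exp(-r*dt) * [p_u * V(k+1, j+1) + p_m * V(k+1, j) + p_d * V(k+1, j-1)]
  V(1,-1) = exp(-r*dt) * [p_u*0.000000 + p_m*0.000000 + p_d*0.000000] = 0.000000
  V(1,+0) = exp(-r*dt) * [p_u*3.225665 + p_m*0.000000 + p_d*0.000000] = 0.478679
  V(1,+1) = exp(-r*dt) * [p_u*8.925208 + p_m*3.225665 + p_d*0.000000] = 3.455649
  V(0,+0) = exp(-r*dt) * [p_u*3.455649 + p_m*0.478679 + p_d*0.000000] = 0.829067


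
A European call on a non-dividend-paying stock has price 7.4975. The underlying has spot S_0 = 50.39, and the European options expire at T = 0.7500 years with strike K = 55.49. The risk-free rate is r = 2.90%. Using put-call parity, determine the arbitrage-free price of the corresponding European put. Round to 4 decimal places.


Answer: Put price = 11.4036

Derivation:
Put-call parity: C - P = S_0 * exp(-qT) - K * exp(-rT).
S_0 * exp(-qT) = 50.3900 * 1.00000000 = 50.39000000
K * exp(-rT) = 55.4900 * 0.97848483 = 54.29612298
P = C - S*exp(-qT) + K*exp(-rT)
P = 7.4975 - 50.39000000 + 54.29612298 = 11.4036


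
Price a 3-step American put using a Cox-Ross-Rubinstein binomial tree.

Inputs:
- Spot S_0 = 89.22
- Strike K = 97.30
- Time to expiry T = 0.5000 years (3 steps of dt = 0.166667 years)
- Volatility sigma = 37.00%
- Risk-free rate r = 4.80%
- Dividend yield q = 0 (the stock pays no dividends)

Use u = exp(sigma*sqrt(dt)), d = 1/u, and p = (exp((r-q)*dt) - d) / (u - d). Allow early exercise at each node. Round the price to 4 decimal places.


Answer: Price = V(0,0) = 13.1960

Derivation:
dt = T/N = 0.166667
u = exp(sigma*sqrt(dt)) = 1.163057; d = 1/u = 0.859803
p = (exp((r-q)*dt) - d) / (u - d) = 0.488795
Discount per step: exp(-r*dt) = 0.992032
Stock lattice S(k, i) with i counting down-moves:
  k=0: S(0,0) = 89.2200
  k=1: S(1,0) = 103.7679; S(1,1) = 76.7116
  k=2: S(2,0) = 120.6880; S(2,1) = 89.2200; S(2,2) = 65.9569
  k=3: S(3,0) = 140.3671; S(3,1) = 103.7679; S(3,2) = 76.7116; S(3,3) = 56.7099
Terminal payoffs V(N, i) = max(K - S_T, 0):
  V(3,0) = 0.000000; V(3,1) = 0.000000; V(3,2) = 20.588367; V(3,3) = 40.590053
Backward induction: V(k, i) = exp(-r*dt) * [p * V(k+1, i) + (1-p) * V(k+1, i+1)]; then take max(V_cont, immediate exercise) for American.
  V(2,0) = exp(-r*dt) * [p*0.000000 + (1-p)*0.000000] = 0.000000; exercise = 0.000000; V(2,0) = max -> 0.000000
  V(2,1) = exp(-r*dt) * [p*0.000000 + (1-p)*20.588367] = 10.441013; exercise = 8.080000; V(2,1) = max -> 10.441013
  V(2,2) = exp(-r*dt) * [p*20.588367 + (1-p)*40.590053] = 30.567806; exercise = 31.343100; V(2,2) = max -> 31.343100
  V(1,0) = exp(-r*dt) * [p*0.000000 + (1-p)*10.441013] = 5.294968; exercise = 0.000000; V(1,0) = max -> 5.294968
  V(1,1) = exp(-r*dt) * [p*10.441013 + (1-p)*31.343100] = 20.957928; exercise = 20.588367; V(1,1) = max -> 20.957928
  V(0,0) = exp(-r*dt) * [p*5.294968 + (1-p)*20.957928] = 13.195960; exercise = 8.080000; V(0,0) = max -> 13.195960


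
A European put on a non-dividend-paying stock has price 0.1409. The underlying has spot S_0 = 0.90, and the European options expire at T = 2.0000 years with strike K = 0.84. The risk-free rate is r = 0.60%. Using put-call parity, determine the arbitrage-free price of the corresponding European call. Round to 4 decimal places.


Answer: Call price = 0.2109

Derivation:
Put-call parity: C - P = S_0 * exp(-qT) - K * exp(-rT).
S_0 * exp(-qT) = 0.9000 * 1.00000000 = 0.90000000
K * exp(-rT) = 0.8400 * 0.98807171 = 0.82998024
C = P + S*exp(-qT) - K*exp(-rT)
C = 0.1409 + 0.90000000 - 0.82998024 = 0.2109


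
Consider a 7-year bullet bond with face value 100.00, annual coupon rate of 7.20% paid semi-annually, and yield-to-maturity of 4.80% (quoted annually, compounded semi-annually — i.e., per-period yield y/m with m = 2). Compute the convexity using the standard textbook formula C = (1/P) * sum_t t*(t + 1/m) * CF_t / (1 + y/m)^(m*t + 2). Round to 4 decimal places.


Coupon per period c = face * coupon_rate / m = 3.600000
Periods per year m = 2; per-period yield y/m = 0.024000
Number of cashflows N = 14
Cashflows (t years, CF_t, discount factor 1/(1+y/m)^(m*t), PV):
  t = 0.5000: CF_t = 3.600000, DF = 0.976562, PV = 3.515625
  t = 1.0000: CF_t = 3.600000, DF = 0.953674, PV = 3.433228
  t = 1.5000: CF_t = 3.600000, DF = 0.931323, PV = 3.352761
  t = 2.0000: CF_t = 3.600000, DF = 0.909495, PV = 3.274181
  t = 2.5000: CF_t = 3.600000, DF = 0.888178, PV = 3.197442
  t = 3.0000: CF_t = 3.600000, DF = 0.867362, PV = 3.122502
  t = 3.5000: CF_t = 3.600000, DF = 0.847033, PV = 3.049319
  t = 4.0000: CF_t = 3.600000, DF = 0.827181, PV = 2.977850
  t = 4.5000: CF_t = 3.600000, DF = 0.807794, PV = 2.908057
  t = 5.0000: CF_t = 3.600000, DF = 0.788861, PV = 2.839899
  t = 5.5000: CF_t = 3.600000, DF = 0.770372, PV = 2.773339
  t = 6.0000: CF_t = 3.600000, DF = 0.752316, PV = 2.708339
  t = 6.5000: CF_t = 3.600000, DF = 0.734684, PV = 2.644862
  t = 7.0000: CF_t = 103.600000, DF = 0.717465, PV = 74.329355
Price P = sum_t PV_t = 114.126759
Convexity numerator sum_t t*(t + 1/m) * CF_t / (1+y/m)^(m*t + 2):
  t = 0.5000: term = 1.676381
  t = 1.0000: term = 4.911271
  t = 1.5000: term = 9.592327
  t = 2.0000: term = 15.612511
  t = 2.5000: term = 22.869890
  t = 3.0000: term = 31.267427
  t = 3.5000: term = 40.712796
  t = 4.0000: term = 51.118187
  t = 4.5000: term = 62.400130
  t = 5.0000: term = 74.479322
  t = 5.5000: term = 87.280456
  t = 6.0000: term = 100.732060
  t = 6.5000: term = 114.766344
  t = 7.0000: term = 3721.514818
Convexity = (1/P) * sum = 4338.933919 / 114.126759 = 38.018550

Answer: Convexity = 38.0186


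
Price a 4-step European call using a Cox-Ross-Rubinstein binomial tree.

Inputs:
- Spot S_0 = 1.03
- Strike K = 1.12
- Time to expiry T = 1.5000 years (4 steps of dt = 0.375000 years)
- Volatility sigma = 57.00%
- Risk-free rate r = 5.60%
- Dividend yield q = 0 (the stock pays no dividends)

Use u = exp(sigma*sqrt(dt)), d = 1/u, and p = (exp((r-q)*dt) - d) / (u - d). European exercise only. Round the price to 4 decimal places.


dt = T/N = 0.375000
u = exp(sigma*sqrt(dt)) = 1.417723; d = 1/u = 0.705356
p = (exp((r-q)*dt) - d) / (u - d) = 0.443403
Discount per step: exp(-r*dt) = 0.979219
Stock lattice S(k, i) with i counting down-moves:
  k=0: S(0,0) = 1.0300
  k=1: S(1,0) = 1.4603; S(1,1) = 0.7265
  k=2: S(2,0) = 2.0702; S(2,1) = 1.0300; S(2,2) = 0.5125
  k=3: S(3,0) = 2.9350; S(3,1) = 1.4603; S(3,2) = 0.7265; S(3,3) = 0.3615
  k=4: S(4,0) = 4.1611; S(4,1) = 2.0702; S(4,2) = 1.0300; S(4,3) = 0.5125; S(4,4) = 0.2550
Terminal payoffs V(N, i) = max(S_T - K, 0):
  V(4,0) = 3.041052; V(4,1) = 0.950238; V(4,2) = 0.000000; V(4,3) = 0.000000; V(4,4) = 0.000000
Backward induction: V(k, i) = exp(-r*dt) * [p * V(k+1, i) + (1-p) * V(k+1, i+1)].
  V(3,0) = exp(-r*dt) * [p*3.041052 + (1-p)*0.950238] = 1.838299
  V(3,1) = exp(-r*dt) * [p*0.950238 + (1-p)*0.000000] = 0.412582
  V(3,2) = exp(-r*dt) * [p*0.000000 + (1-p)*0.000000] = 0.000000
  V(3,3) = exp(-r*dt) * [p*0.000000 + (1-p)*0.000000] = 0.000000
  V(2,0) = exp(-r*dt) * [p*1.838299 + (1-p)*0.412582] = 1.023039
  V(2,1) = exp(-r*dt) * [p*0.412582 + (1-p)*0.000000] = 0.179139
  V(2,2) = exp(-r*dt) * [p*0.000000 + (1-p)*0.000000] = 0.000000
  V(1,0) = exp(-r*dt) * [p*1.023039 + (1-p)*0.179139] = 0.541828
  V(1,1) = exp(-r*dt) * [p*0.179139 + (1-p)*0.000000] = 0.077780
  V(0,0) = exp(-r*dt) * [p*0.541828 + (1-p)*0.077780] = 0.277648

Answer: Price = V(0,0) = 0.2776


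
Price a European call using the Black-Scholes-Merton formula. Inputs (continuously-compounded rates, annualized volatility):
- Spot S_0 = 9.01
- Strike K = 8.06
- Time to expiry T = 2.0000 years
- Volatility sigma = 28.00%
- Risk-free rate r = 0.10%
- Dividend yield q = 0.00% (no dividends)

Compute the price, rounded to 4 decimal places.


Answer: Price = 1.8751

Derivation:
d1 = (ln(S/K) + (r - q + 0.5*sigma^2) * T) / (sigma * sqrt(T)) = 0.48442248
d2 = d1 - sigma * sqrt(T) = 0.08844268
exp(-rT) = 0.99800200; exp(-qT) = 1.00000000
C = S_0 * exp(-qT) * N(d1) - K * exp(-rT) * N(d2)
N(d1) = 0.68595697; N(d2) = 0.53523758
C = 9.0100 * 1.00000000 * 0.68595697 - 8.0600 * 0.99800200 * 0.53523758 = 1.8751


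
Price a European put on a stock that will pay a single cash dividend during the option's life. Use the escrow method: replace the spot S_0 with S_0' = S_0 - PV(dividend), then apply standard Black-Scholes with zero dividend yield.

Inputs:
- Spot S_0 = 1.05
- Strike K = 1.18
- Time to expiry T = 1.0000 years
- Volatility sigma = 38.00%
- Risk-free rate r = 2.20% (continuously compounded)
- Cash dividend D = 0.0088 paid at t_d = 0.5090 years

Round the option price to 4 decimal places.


PV(D) = D * exp(-r * t_d) = 0.0088 * 0.98886446 = 0.00870201
S_0' = S_0 - PV(D) = 1.0500 - 0.00870201 = 1.04129799
d1 = (ln(S_0'/K) + (r + sigma^2/2)*T) / (sigma*sqrt(T)) = -0.08117483
d2 = d1 - sigma*sqrt(T) = -0.46117483
exp(-rT) = 0.97824024
N(-d1) = 0.53234854; N(-d2) = 0.67766341
P = K * exp(-rT) * N(-d2) - S_0' * N(-d1) = 1.1800 * 0.97824024 * 0.67766341 - 1.04129799 * 0.53234854 = 0.2279

Answer: Price = 0.2279


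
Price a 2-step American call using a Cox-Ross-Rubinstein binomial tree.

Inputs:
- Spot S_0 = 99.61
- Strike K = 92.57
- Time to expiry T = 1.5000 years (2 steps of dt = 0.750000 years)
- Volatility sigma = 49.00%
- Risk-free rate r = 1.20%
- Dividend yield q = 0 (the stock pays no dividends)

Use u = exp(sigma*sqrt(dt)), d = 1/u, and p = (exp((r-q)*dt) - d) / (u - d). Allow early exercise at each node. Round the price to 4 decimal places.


dt = T/N = 0.750000
u = exp(sigma*sqrt(dt)) = 1.528600; d = 1/u = 0.654193
p = (exp((r-q)*dt) - d) / (u - d) = 0.405815
Discount per step: exp(-r*dt) = 0.991040
Stock lattice S(k, i) with i counting down-moves:
  k=0: S(0,0) = 99.6100
  k=1: S(1,0) = 152.2639; S(1,1) = 65.1642
  k=2: S(2,0) = 232.7506; S(2,1) = 99.6100; S(2,2) = 42.6300
Terminal payoffs V(N, i) = max(S_T - K, 0):
  V(2,0) = 140.180591; V(2,1) = 7.040000; V(2,2) = 0.000000
Backward induction: V(k, i) = exp(-r*dt) * [p * V(k+1, i) + (1-p) * V(k+1, i+1)]; then take max(V_cont, immediate exercise) for American.
  V(1,0) = exp(-r*dt) * [p*140.180591 + (1-p)*7.040000] = 60.523263; exercise = 59.693871; V(1,0) = max -> 60.523263
  V(1,1) = exp(-r*dt) * [p*7.040000 + (1-p)*0.000000] = 2.831340; exercise = 0.000000; V(1,1) = max -> 2.831340
  V(0,0) = exp(-r*dt) * [p*60.523263 + (1-p)*2.831340] = 26.008447; exercise = 7.040000; V(0,0) = max -> 26.008447

Answer: Price = V(0,0) = 26.0084


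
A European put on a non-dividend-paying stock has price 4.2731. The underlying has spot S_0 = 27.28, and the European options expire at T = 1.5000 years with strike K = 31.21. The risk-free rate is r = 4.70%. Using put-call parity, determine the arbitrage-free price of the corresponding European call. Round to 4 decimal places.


Put-call parity: C - P = S_0 * exp(-qT) - K * exp(-rT).
S_0 * exp(-qT) = 27.2800 * 1.00000000 = 27.28000000
K * exp(-rT) = 31.2100 * 0.93192774 = 29.08546475
C = P + S*exp(-qT) - K*exp(-rT)
C = 4.2731 + 27.28000000 - 29.08546475 = 2.4676

Answer: Call price = 2.4676


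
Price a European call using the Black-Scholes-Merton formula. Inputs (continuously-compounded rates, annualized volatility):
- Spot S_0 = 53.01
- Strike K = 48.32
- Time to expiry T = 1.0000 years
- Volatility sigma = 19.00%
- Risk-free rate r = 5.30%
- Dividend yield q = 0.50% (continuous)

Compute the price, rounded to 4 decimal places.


Answer: Price = 8.1628

Derivation:
d1 = (ln(S/K) + (r - q + 0.5*sigma^2) * T) / (sigma * sqrt(T)) = 0.83518432
d2 = d1 - sigma * sqrt(T) = 0.64518432
exp(-rT) = 0.94838001; exp(-qT) = 0.99501248
C = S_0 * exp(-qT) * N(d1) - K * exp(-rT) * N(d2)
N(d1) = 0.79819303; N(d2) = 0.74059613
C = 53.0100 * 0.99501248 * 0.79819303 - 48.3200 * 0.94838001 * 0.74059613 = 8.1628


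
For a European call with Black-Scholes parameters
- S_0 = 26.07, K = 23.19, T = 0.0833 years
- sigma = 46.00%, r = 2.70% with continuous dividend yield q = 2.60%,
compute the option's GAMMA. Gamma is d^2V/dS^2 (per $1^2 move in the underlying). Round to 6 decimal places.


d1 = 0.9487550510; d2 = 0.8159910499
phi(d1) = 0.2543595131; exp(-qT) = 0.9978365437; exp(-rT) = 0.9977534273
Gamma = exp(-qT) * phi(d1) / (S * sigma * sqrt(T)) = 0.9978365437 * 0.2543595131 / (26.0700 * 0.4600 * 0.2886173938) = 0.073331

Answer: Gamma = 0.073331


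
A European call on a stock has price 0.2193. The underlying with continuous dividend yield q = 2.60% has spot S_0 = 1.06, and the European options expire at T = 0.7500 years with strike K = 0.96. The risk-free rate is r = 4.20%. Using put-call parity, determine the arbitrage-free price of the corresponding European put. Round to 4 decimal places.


Answer: Put price = 0.1100

Derivation:
Put-call parity: C - P = S_0 * exp(-qT) - K * exp(-rT).
S_0 * exp(-qT) = 1.0600 * 0.98068890 = 1.03953023
K * exp(-rT) = 0.9600 * 0.96899096 = 0.93023132
P = C - S*exp(-qT) + K*exp(-rT)
P = 0.2193 - 1.03953023 + 0.93023132 = 0.1100


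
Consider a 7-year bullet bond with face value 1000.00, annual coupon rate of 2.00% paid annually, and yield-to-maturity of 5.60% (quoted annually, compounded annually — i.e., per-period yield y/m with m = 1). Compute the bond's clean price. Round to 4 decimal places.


Coupon per period c = face * coupon_rate / m = 20.000000
Periods per year m = 1; per-period yield y/m = 0.056000
Number of cashflows N = 7
Cashflows (t years, CF_t, discount factor 1/(1+y/m)^(m*t), PV):
  t = 1.0000: CF_t = 20.000000, DF = 0.946970, PV = 18.939394
  t = 2.0000: CF_t = 20.000000, DF = 0.896752, PV = 17.935032
  t = 3.0000: CF_t = 20.000000, DF = 0.849197, PV = 16.983932
  t = 4.0000: CF_t = 20.000000, DF = 0.804163, PV = 16.083269
  t = 5.0000: CF_t = 20.000000, DF = 0.761518, PV = 15.230368
  t = 6.0000: CF_t = 20.000000, DF = 0.721135, PV = 14.422697
  t = 7.0000: CF_t = 1020.000000, DF = 0.682893, PV = 696.550718
Price P = sum_t PV_t = 796.145411

Answer: Price = 796.1454


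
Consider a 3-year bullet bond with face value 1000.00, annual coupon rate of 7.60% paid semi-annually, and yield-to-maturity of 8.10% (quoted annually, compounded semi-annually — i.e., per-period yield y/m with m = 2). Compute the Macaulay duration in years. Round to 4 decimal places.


Answer: Macaulay duration = 2.7365 years

Derivation:
Coupon per period c = face * coupon_rate / m = 38.000000
Periods per year m = 2; per-period yield y/m = 0.040500
Number of cashflows N = 6
Cashflows (t years, CF_t, discount factor 1/(1+y/m)^(m*t), PV):
  t = 0.5000: CF_t = 38.000000, DF = 0.961076, PV = 36.520903
  t = 1.0000: CF_t = 38.000000, DF = 0.923668, PV = 35.099379
  t = 1.5000: CF_t = 38.000000, DF = 0.887715, PV = 33.733185
  t = 2.0000: CF_t = 38.000000, DF = 0.853162, PV = 32.420168
  t = 2.5000: CF_t = 38.000000, DF = 0.819954, PV = 31.158258
  t = 3.0000: CF_t = 1038.000000, DF = 0.788039, PV = 817.984070
Price P = sum_t PV_t = 986.915963
Macaulay numerator sum_t t * PV_t:
  t * PV_t at t = 0.5000: 18.260452
  t * PV_t at t = 1.0000: 35.099379
  t * PV_t at t = 1.5000: 50.599777
  t * PV_t at t = 2.0000: 64.840336
  t * PV_t at t = 2.5000: 77.895646
  t * PV_t at t = 3.0000: 2453.952211
Macaulay duration D = (sum_t t * PV_t) / P = 2700.647800 / 986.915963 = 2.736452


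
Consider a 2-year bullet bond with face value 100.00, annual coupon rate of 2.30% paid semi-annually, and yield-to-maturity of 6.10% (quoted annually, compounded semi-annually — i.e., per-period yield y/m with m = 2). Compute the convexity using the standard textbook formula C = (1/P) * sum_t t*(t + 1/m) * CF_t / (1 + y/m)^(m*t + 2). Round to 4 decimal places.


Coupon per period c = face * coupon_rate / m = 1.150000
Periods per year m = 2; per-period yield y/m = 0.030500
Number of cashflows N = 4
Cashflows (t years, CF_t, discount factor 1/(1+y/m)^(m*t), PV):
  t = 0.5000: CF_t = 1.150000, DF = 0.970403, PV = 1.115963
  t = 1.0000: CF_t = 1.150000, DF = 0.941681, PV = 1.082934
  t = 1.5000: CF_t = 1.150000, DF = 0.913810, PV = 1.050882
  t = 2.0000: CF_t = 101.150000, DF = 0.886764, PV = 89.696171
Price P = sum_t PV_t = 92.945949
Convexity numerator sum_t t*(t + 1/m) * CF_t / (1+y/m)^(m*t + 2):
  t = 0.5000: term = 0.525441
  t = 1.0000: term = 1.529668
  t = 1.5000: term = 2.968788
  t = 2.0000: term = 422.326093
Convexity = (1/P) * sum = 427.349989 / 92.945949 = 4.597833

Answer: Convexity = 4.5978


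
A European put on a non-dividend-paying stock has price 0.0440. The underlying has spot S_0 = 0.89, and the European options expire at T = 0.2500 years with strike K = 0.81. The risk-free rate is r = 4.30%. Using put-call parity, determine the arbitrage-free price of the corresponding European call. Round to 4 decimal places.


Answer: Call price = 0.1327

Derivation:
Put-call parity: C - P = S_0 * exp(-qT) - K * exp(-rT).
S_0 * exp(-qT) = 0.8900 * 1.00000000 = 0.89000000
K * exp(-rT) = 0.8100 * 0.98930757 = 0.80133914
C = P + S*exp(-qT) - K*exp(-rT)
C = 0.0440 + 0.89000000 - 0.80133914 = 0.1327


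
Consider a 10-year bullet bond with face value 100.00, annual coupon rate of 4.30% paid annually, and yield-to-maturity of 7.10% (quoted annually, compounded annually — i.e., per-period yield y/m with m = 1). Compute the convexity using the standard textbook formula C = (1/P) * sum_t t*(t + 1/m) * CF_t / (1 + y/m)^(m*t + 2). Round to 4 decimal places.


Coupon per period c = face * coupon_rate / m = 4.300000
Periods per year m = 1; per-period yield y/m = 0.071000
Number of cashflows N = 10
Cashflows (t years, CF_t, discount factor 1/(1+y/m)^(m*t), PV):
  t = 1.0000: CF_t = 4.300000, DF = 0.933707, PV = 4.014939
  t = 2.0000: CF_t = 4.300000, DF = 0.871808, PV = 3.748776
  t = 3.0000: CF_t = 4.300000, DF = 0.814013, PV = 3.500258
  t = 4.0000: CF_t = 4.300000, DF = 0.760050, PV = 3.268215
  t = 5.0000: CF_t = 4.300000, DF = 0.709664, PV = 3.051554
  t = 6.0000: CF_t = 4.300000, DF = 0.662618, PV = 2.849257
  t = 7.0000: CF_t = 4.300000, DF = 0.618691, PV = 2.660371
  t = 8.0000: CF_t = 4.300000, DF = 0.577676, PV = 2.484006
  t = 9.0000: CF_t = 4.300000, DF = 0.539380, PV = 2.319334
  t = 10.0000: CF_t = 104.300000, DF = 0.503623, PV = 52.527847
Price P = sum_t PV_t = 80.424557
Convexity numerator sum_t t*(t + 1/m) * CF_t / (1+y/m)^(m*t + 2):
  t = 1.0000: term = 7.000516
  t = 2.0000: term = 19.609288
  t = 3.0000: term = 36.618652
  t = 4.0000: term = 56.985141
  t = 5.0000: term = 79.811122
  t = 6.0000: term = 104.328264
  t = 7.0000: term = 129.882681
  t = 8.0000: term = 155.921586
  t = 9.0000: term = 181.981310
  t = 10.0000: term = 5037.364110
Convexity = (1/P) * sum = 5809.502668 / 80.424557 = 72.235433

Answer: Convexity = 72.2354


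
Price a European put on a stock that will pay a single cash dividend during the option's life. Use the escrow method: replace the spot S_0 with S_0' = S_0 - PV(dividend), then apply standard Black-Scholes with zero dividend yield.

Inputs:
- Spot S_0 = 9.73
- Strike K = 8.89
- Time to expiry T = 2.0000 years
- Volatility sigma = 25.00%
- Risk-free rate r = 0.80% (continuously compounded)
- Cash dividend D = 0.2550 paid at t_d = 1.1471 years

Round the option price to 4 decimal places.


Answer: Price = 0.9467

Derivation:
PV(D) = D * exp(-r * t_d) = 0.2550 * 0.99086518 = 0.25267062
S_0' = S_0 - PV(D) = 9.7300 - 0.25267062 = 9.47732938
d1 = (ln(S_0'/K) + (r + sigma^2/2)*T) / (sigma*sqrt(T)) = 0.40298161
d2 = d1 - sigma*sqrt(T) = 0.04942822
exp(-rT) = 0.98412732
N(-d1) = 0.34348088; N(-d2) = 0.48028902
P = K * exp(-rT) * N(-d2) - S_0' * N(-d1) = 8.8900 * 0.98412732 * 0.48028902 - 9.47732938 * 0.34348088 = 0.9467


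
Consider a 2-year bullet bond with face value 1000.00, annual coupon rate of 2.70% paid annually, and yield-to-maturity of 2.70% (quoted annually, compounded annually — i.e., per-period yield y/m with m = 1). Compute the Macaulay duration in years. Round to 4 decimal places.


Coupon per period c = face * coupon_rate / m = 27.000000
Periods per year m = 1; per-period yield y/m = 0.027000
Number of cashflows N = 2
Cashflows (t years, CF_t, discount factor 1/(1+y/m)^(m*t), PV):
  t = 1.0000: CF_t = 27.000000, DF = 0.973710, PV = 26.290166
  t = 2.0000: CF_t = 1027.000000, DF = 0.948111, PV = 973.709834
Price P = sum_t PV_t = 1000.000000
Macaulay numerator sum_t t * PV_t:
  t * PV_t at t = 1.0000: 26.290166
  t * PV_t at t = 2.0000: 1947.419669
Macaulay duration D = (sum_t t * PV_t) / P = 1973.709834 / 1000.000000 = 1.973710

Answer: Macaulay duration = 1.9737 years


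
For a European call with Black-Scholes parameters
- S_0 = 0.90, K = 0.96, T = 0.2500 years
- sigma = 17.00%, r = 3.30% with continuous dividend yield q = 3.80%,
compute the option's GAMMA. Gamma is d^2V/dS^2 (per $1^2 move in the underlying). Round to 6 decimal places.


Answer: Gamma = 3.953070

Derivation:
d1 = -0.7314826016; d2 = -0.8164826016
phi(d1) = 0.3052964731; exp(-qT) = 0.9905449824; exp(-rT) = 0.9917839379
Gamma = exp(-qT) * phi(d1) / (S * sigma * sqrt(T)) = 0.9905449824 * 0.3052964731 / (0.9000 * 0.1700 * 0.5000000000) = 3.953070


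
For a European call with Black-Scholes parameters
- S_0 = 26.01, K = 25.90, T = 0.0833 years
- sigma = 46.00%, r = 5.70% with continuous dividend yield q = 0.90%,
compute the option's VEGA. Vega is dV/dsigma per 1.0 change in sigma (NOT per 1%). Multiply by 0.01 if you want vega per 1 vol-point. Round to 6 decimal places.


d1 = 0.1284207361; d2 = -0.0043432650
phi(d1) = 0.3956661512; exp(-qT) = 0.9992505810; exp(-rT) = 0.9952631544
Vega = S * exp(-qT) * phi(d1) * sqrt(T) = 26.0100 * 0.9992505810 * 0.3956661512 * 0.2886173938 = 2.968015

Answer: Vega = 2.968015
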